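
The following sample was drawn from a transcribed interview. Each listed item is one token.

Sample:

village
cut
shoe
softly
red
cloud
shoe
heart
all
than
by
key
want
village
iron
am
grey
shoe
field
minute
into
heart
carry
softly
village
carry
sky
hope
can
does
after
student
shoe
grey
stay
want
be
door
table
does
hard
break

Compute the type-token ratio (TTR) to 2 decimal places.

N = 42 tokens, V = 31 types.
TTR = V / N = 31 / 42 = 0.74

0.74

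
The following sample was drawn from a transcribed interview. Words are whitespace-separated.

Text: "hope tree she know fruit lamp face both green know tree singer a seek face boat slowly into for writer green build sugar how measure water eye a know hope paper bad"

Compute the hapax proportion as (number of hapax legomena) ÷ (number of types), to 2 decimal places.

0.76

Frequencies: know:3, hope:2, tree:2, face:2, green:2, a:2, she:1, fruit:1, lamp:1, both:1, singer:1, seek:1, boat:1, slowly:1, into:1, for:1, writer:1, build:1, sugar:1, how:1, … (5 more, each freq 1)
Hapax count = 19; type count = 25.
Ratio = 19 / 25 = 0.76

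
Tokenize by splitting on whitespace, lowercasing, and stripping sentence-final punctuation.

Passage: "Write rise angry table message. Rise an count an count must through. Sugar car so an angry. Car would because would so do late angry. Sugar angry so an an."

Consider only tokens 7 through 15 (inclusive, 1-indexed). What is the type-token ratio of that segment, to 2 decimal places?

Segment tokens 7–15: an, count, an, count, must, through, sugar, car, so
Segment N = 9, segment V = 7.
TTR = 7 / 9 = 0.78

0.78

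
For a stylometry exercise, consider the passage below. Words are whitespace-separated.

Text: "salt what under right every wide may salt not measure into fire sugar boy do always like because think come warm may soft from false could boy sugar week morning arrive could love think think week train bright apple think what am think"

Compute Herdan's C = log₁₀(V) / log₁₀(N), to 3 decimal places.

N = 43, V = 32.
log₁₀(V) = 1.505150, log₁₀(N) = 1.633468
C = 1.505150 / 1.633468 = 0.921

0.921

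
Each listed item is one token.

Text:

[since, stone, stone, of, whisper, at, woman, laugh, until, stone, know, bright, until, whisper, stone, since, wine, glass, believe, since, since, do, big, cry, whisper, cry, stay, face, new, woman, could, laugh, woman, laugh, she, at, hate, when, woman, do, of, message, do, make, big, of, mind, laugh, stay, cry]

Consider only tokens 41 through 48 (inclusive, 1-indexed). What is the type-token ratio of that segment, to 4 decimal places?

Segment tokens 41–48: of, message, do, make, big, of, mind, laugh
Segment N = 8, segment V = 7.
TTR = 7 / 8 = 0.8750

0.8750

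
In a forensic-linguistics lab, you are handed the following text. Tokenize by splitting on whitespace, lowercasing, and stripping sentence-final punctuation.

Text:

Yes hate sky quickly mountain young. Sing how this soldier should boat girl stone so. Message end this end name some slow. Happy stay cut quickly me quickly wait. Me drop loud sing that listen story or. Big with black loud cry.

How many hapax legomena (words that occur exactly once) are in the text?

Frequencies: quickly:3, sing:2, this:2, end:2, me:2, loud:2, yes:1, hate:1, sky:1, mountain:1, young:1, how:1, soldier:1, should:1, boat:1, girl:1, stone:1, so:1, message:1, name:1, … (15 more, each freq 1)
Hapax (freq=1): big, black, boat, cry, cut, drop, girl, happy, hate, how, listen, message, mountain, name, or, should, sky, slow, so, soldier, some, stay, stone, story, that, wait, with, yes, young

29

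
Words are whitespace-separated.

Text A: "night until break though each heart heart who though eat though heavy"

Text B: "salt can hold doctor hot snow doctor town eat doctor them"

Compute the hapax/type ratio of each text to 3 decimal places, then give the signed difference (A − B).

A: hapax=7, V=9, ratio=0.778
B: hapax=8, V=9, ratio=0.889
Difference = 0.778 − 0.889 = -0.111

-0.111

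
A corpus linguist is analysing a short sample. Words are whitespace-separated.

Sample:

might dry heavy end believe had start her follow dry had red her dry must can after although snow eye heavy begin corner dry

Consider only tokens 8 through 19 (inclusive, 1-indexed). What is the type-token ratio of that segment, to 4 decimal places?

Segment tokens 8–19: her, follow, dry, had, red, her, dry, must, can, after, although, snow
Segment N = 12, segment V = 10.
TTR = 10 / 12 = 0.8333

0.8333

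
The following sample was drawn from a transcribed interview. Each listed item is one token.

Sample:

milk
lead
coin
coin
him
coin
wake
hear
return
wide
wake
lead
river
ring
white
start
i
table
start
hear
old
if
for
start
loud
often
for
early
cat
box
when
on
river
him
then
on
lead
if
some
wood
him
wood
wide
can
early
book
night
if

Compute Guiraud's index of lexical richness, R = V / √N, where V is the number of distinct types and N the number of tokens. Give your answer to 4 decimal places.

4.3301

N = 48, V = 30.
√N = 6.928203
R = 30 / 6.928203 = 4.3301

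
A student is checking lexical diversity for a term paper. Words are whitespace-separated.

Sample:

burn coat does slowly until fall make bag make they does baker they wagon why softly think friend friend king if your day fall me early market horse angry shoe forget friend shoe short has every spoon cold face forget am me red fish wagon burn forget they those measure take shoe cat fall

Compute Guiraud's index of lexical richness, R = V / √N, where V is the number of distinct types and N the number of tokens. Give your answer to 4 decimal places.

5.3072

N = 54, V = 39.
√N = 7.348469
R = 39 / 7.348469 = 5.3072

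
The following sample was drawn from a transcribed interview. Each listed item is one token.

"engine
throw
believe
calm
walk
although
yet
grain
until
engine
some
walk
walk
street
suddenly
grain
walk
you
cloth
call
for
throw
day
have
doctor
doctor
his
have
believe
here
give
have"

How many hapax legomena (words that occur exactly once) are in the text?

15

Frequencies: walk:4, have:3, engine:2, throw:2, believe:2, grain:2, doctor:2, calm:1, although:1, yet:1, until:1, some:1, street:1, suddenly:1, you:1, cloth:1, call:1, for:1, day:1, his:1, … (2 more, each freq 1)
Hapax (freq=1): although, call, calm, cloth, day, for, give, here, his, some, street, suddenly, until, yet, you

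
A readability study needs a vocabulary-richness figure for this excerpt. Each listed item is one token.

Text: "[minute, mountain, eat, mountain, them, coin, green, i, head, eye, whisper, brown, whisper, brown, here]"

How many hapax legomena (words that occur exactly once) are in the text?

Frequencies: mountain:2, whisper:2, brown:2, minute:1, eat:1, them:1, coin:1, green:1, i:1, head:1, eye:1, here:1
Hapax (freq=1): coin, eat, eye, green, head, here, i, minute, them

9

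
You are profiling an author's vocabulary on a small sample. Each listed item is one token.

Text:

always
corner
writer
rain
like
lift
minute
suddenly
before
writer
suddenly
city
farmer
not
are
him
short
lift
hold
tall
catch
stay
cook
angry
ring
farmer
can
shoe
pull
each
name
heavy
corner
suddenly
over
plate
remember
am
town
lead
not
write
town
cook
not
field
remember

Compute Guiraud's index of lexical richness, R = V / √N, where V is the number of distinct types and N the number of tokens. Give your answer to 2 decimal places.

N = 47, V = 36.
√N = 6.855655
R = 36 / 6.855655 = 5.25

5.25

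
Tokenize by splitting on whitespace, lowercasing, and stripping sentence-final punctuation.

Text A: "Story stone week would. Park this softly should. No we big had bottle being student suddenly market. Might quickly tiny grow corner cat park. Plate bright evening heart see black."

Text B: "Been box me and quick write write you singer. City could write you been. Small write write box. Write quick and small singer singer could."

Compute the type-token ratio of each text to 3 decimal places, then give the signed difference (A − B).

0.527

TTR(A) = 29/30 = 0.967
TTR(B) = 11/25 = 0.440
Difference = 0.967 − 0.440 = 0.527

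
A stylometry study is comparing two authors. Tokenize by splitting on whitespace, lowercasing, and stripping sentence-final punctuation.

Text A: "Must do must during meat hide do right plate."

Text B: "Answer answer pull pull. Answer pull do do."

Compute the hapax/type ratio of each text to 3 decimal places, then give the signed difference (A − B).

0.714

A: hapax=5, V=7, ratio=0.714
B: hapax=0, V=3, ratio=0.000
Difference = 0.714 − 0.000 = 0.714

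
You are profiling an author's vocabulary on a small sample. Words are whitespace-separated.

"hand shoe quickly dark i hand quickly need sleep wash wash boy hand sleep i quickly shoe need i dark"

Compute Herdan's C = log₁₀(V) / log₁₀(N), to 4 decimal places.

0.7335

N = 20, V = 9.
log₁₀(V) = 0.954243, log₁₀(N) = 1.301030
C = 0.954243 / 1.301030 = 0.7335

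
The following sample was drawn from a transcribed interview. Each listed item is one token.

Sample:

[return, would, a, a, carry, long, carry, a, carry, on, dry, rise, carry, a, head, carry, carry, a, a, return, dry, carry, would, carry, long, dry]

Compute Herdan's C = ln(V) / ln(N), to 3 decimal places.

0.674

N = 26, V = 9.
ln(V) = 2.197225, ln(N) = 3.258097
C = 2.197225 / 3.258097 = 0.674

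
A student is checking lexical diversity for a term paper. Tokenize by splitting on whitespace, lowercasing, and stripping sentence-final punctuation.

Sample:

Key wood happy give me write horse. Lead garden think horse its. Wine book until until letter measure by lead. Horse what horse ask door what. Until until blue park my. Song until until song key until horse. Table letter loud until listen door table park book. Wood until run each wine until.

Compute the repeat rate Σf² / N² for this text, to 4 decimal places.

Frequencies: until:10, horse:5, key:2, wood:2, lead:2, wine:2, book:2, letter:2, what:2, door:2, park:2, song:2, table:2, happy:1, give:1, me:1, write:1, garden:1, think:1, its:1, … (9 more, each freq 1)
Σf² = 185; N² = 2809
Repeat rate = 185 / 2809 = 0.0659

0.0659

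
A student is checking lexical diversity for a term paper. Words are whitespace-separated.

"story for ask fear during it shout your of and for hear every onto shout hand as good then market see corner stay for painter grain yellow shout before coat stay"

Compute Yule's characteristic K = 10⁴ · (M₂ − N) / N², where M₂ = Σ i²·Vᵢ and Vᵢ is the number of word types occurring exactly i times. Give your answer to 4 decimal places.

145.6816

Frequencies: for:3, shout:3, stay:2, story:1, ask:1, fear:1, during:1, it:1, your:1, of:1, and:1, hear:1, every:1, onto:1, hand:1, as:1, good:1, then:1, market:1, see:1, … (6 more, each freq 1)
N = 31. Frequency spectrum: V_1=23, V_2=1, V_3=2
M₂ = 1²·23 + 2²·1 + 3²·2 = 45
K = 10000 × (45 − 31) / 31² = 145.6816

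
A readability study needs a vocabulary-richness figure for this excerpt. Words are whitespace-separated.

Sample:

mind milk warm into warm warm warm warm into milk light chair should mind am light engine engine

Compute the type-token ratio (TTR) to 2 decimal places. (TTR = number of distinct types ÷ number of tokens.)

N = 18 tokens, V = 9 types.
TTR = V / N = 9 / 18 = 0.50

0.50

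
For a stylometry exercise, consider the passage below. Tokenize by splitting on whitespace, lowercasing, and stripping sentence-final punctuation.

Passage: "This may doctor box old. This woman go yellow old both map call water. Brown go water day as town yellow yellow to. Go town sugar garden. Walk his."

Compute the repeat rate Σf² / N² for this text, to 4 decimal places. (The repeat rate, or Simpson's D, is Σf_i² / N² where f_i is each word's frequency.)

0.0583

Frequencies: go:3, yellow:3, this:2, old:2, water:2, town:2, may:1, doctor:1, box:1, woman:1, both:1, map:1, call:1, brown:1, day:1, as:1, to:1, sugar:1, garden:1, walk:1, … (1 more, each freq 1)
Σf² = 49; N² = 841
Repeat rate = 49 / 841 = 0.0583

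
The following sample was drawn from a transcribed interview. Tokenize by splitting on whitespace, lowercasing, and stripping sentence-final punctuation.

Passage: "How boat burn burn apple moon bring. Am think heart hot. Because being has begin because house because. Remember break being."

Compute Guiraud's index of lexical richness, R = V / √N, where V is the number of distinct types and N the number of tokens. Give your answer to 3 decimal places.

3.710

N = 21, V = 17.
√N = 4.582576
R = 17 / 4.582576 = 3.710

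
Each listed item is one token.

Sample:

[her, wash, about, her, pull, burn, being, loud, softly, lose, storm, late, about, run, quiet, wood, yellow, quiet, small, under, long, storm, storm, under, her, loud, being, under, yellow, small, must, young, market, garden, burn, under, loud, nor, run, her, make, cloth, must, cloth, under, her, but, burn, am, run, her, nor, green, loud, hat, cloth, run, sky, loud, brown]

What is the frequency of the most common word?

6

Frequencies: her:6, loud:5, under:5, run:4, burn:3, storm:3, cloth:3, about:2, being:2, quiet:2, yellow:2, small:2, must:2, nor:2, wash:1, pull:1, softly:1, lose:1, late:1, wood:1, … (11 more, each freq 1)
Most common: 'her' with frequency 6.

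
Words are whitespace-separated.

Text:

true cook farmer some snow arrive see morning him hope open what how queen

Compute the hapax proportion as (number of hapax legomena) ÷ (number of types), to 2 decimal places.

1.00

Frequencies: true:1, cook:1, farmer:1, some:1, snow:1, arrive:1, see:1, morning:1, him:1, hope:1, open:1, what:1, how:1, queen:1
Hapax count = 14; type count = 14.
Ratio = 14 / 14 = 1.00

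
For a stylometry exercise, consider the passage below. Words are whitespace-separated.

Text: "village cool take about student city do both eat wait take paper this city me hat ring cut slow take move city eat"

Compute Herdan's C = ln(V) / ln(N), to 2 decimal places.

0.92

N = 23, V = 18.
ln(V) = 2.890372, ln(N) = 3.135494
C = 2.890372 / 3.135494 = 0.92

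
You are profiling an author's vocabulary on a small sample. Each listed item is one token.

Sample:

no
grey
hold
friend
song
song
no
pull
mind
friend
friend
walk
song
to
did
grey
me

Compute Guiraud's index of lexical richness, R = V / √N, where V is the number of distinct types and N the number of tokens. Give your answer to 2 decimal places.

N = 17, V = 11.
√N = 4.123106
R = 11 / 4.123106 = 2.67

2.67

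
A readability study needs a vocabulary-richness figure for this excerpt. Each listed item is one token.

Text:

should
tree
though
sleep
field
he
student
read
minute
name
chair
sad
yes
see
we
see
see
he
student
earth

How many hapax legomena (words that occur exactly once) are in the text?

Frequencies: see:3, he:2, student:2, should:1, tree:1, though:1, sleep:1, field:1, read:1, minute:1, name:1, chair:1, sad:1, yes:1, we:1, earth:1
Hapax (freq=1): chair, earth, field, minute, name, read, sad, should, sleep, though, tree, we, yes

13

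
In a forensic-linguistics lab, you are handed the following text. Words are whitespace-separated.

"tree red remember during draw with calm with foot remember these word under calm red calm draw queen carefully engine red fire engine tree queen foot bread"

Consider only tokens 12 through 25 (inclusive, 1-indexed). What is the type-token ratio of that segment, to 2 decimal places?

Segment tokens 12–25: word, under, calm, red, calm, draw, queen, carefully, engine, red, fire, engine, tree, queen
Segment N = 14, segment V = 10.
TTR = 10 / 14 = 0.71

0.71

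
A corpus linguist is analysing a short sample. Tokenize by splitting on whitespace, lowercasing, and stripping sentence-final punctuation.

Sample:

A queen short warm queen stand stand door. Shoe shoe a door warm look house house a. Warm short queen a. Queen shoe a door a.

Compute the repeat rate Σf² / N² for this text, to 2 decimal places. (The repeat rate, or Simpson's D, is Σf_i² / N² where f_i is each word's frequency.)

0.14

Frequencies: a:6, queen:4, warm:3, door:3, shoe:3, short:2, stand:2, house:2, look:1
Σf² = 92; N² = 676
Repeat rate = 92 / 676 = 0.14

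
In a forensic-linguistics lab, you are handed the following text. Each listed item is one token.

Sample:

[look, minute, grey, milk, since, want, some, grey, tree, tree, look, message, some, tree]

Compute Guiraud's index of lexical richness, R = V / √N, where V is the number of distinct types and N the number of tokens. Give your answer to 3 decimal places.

2.405

N = 14, V = 9.
√N = 3.741657
R = 9 / 3.741657 = 2.405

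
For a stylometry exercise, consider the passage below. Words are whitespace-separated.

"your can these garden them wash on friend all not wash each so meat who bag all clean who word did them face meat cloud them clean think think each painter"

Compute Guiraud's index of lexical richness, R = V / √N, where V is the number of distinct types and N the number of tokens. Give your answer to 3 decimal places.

3.951

N = 31, V = 22.
√N = 5.567764
R = 22 / 5.567764 = 3.951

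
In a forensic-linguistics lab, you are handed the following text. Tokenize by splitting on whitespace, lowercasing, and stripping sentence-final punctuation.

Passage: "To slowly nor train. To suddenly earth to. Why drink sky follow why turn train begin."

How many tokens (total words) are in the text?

Tokens: to, slowly, nor, train, to, suddenly, earth, to, why, drink, sky, follow, why, turn, train, begin
N = 16

16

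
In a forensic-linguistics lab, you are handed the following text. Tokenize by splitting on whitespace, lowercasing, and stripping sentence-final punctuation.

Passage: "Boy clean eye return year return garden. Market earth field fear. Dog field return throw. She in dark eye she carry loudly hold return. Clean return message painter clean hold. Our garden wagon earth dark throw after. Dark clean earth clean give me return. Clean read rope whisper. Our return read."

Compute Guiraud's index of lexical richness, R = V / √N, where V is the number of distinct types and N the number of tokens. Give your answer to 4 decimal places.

3.9208

N = 51, V = 28.
√N = 7.141428
R = 28 / 7.141428 = 3.9208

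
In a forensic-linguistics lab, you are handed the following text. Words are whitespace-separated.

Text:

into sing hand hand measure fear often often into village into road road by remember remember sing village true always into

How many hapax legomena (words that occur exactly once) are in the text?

Frequencies: into:4, sing:2, hand:2, often:2, village:2, road:2, remember:2, measure:1, fear:1, by:1, true:1, always:1
Hapax (freq=1): always, by, fear, measure, true

5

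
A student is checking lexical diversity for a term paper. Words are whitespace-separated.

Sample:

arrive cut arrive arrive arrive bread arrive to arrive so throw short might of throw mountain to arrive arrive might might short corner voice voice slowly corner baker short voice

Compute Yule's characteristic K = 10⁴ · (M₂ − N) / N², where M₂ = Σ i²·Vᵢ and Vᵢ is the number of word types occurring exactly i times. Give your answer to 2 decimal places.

Frequencies: arrive:8, short:3, might:3, voice:3, to:2, throw:2, corner:2, cut:1, bread:1, so:1, of:1, mountain:1, slowly:1, baker:1
N = 30. Frequency spectrum: V_1=7, V_2=3, V_3=3, V_8=1
M₂ = 1²·7 + 2²·3 + 3²·3 + 8²·1 = 110
K = 10000 × (110 − 30) / 30² = 888.89

888.89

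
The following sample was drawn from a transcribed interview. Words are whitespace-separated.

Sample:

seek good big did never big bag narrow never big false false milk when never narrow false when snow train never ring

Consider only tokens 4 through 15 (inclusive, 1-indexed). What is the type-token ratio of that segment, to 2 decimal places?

0.67

Segment tokens 4–15: did, never, big, bag, narrow, never, big, false, false, milk, when, never
Segment N = 12, segment V = 8.
TTR = 8 / 12 = 0.67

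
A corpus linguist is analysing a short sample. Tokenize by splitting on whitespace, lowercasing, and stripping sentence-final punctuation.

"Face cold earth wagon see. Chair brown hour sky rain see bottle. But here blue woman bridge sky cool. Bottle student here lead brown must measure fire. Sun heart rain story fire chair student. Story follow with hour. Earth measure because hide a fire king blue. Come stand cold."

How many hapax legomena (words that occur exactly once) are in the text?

18

Frequencies: fire:3, cold:2, earth:2, see:2, chair:2, brown:2, hour:2, sky:2, rain:2, bottle:2, here:2, blue:2, student:2, measure:2, story:2, face:1, wagon:1, but:1, woman:1, bridge:1, … (13 more, each freq 1)
Hapax (freq=1): a, because, bridge, but, come, cool, face, follow, heart, hide, king, lead, must, stand, sun, wagon, with, woman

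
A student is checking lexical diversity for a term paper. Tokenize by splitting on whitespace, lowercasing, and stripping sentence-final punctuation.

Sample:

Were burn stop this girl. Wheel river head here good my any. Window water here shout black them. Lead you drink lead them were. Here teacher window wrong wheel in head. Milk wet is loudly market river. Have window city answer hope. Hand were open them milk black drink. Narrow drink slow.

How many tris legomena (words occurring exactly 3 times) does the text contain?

5

Frequencies: were:3, here:3, window:3, them:3, drink:3, wheel:2, river:2, head:2, black:2, lead:2, milk:2, burn:1, stop:1, this:1, girl:1, good:1, my:1, any:1, water:1, shout:1, … (16 more, each freq 1)
Words with frequency 3: drink, here, them, were, window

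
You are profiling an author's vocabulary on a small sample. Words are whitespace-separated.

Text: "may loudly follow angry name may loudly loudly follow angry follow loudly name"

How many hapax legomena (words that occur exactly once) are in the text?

Frequencies: loudly:4, follow:3, may:2, angry:2, name:2
Hapax (freq=1): (none)

0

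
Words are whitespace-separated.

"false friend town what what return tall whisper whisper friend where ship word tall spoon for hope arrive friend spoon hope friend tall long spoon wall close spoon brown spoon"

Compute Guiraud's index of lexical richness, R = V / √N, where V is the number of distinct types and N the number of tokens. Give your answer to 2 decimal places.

3.29

N = 30, V = 18.
√N = 5.477226
R = 18 / 5.477226 = 3.29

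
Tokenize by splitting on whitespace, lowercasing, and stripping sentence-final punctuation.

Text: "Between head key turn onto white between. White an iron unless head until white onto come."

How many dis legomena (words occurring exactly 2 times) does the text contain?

3

Frequencies: white:3, between:2, head:2, onto:2, key:1, turn:1, an:1, iron:1, unless:1, until:1, come:1
Words with frequency 2: between, head, onto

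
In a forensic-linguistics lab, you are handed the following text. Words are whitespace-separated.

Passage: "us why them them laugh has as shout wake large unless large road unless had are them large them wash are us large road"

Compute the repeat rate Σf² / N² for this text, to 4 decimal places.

0.0972

Frequencies: them:4, large:4, us:2, unless:2, road:2, are:2, why:1, laugh:1, has:1, as:1, shout:1, wake:1, had:1, wash:1
Σf² = 56; N² = 576
Repeat rate = 56 / 576 = 0.0972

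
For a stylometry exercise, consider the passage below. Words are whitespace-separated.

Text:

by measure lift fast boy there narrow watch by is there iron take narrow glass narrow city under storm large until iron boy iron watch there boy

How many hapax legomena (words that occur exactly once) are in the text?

Frequencies: boy:3, there:3, narrow:3, iron:3, by:2, watch:2, measure:1, lift:1, fast:1, is:1, take:1, glass:1, city:1, under:1, storm:1, large:1, until:1
Hapax (freq=1): city, fast, glass, is, large, lift, measure, storm, take, under, until

11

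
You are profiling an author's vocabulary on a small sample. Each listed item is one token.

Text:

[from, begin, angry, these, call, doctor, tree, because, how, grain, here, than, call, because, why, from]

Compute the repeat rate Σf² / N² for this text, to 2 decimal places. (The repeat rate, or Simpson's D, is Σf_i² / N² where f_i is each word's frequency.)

Frequencies: from:2, call:2, because:2, begin:1, angry:1, these:1, doctor:1, tree:1, how:1, grain:1, here:1, than:1, why:1
Σf² = 22; N² = 256
Repeat rate = 22 / 256 = 0.09

0.09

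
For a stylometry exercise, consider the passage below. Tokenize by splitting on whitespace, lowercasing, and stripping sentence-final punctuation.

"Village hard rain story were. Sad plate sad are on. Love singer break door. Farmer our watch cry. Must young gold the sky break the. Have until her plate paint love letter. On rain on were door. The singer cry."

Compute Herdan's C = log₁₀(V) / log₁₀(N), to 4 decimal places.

N = 40, V = 27.
log₁₀(V) = 1.431364, log₁₀(N) = 1.602060
C = 1.431364 / 1.602060 = 0.8935

0.8935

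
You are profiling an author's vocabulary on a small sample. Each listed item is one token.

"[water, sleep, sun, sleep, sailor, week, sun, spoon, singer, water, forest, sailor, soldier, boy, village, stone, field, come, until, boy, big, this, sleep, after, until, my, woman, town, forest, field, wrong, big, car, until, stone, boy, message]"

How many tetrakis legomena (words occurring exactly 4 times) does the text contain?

0

Frequencies: sleep:3, boy:3, until:3, water:2, sun:2, sailor:2, forest:2, stone:2, field:2, big:2, week:1, spoon:1, singer:1, soldier:1, village:1, come:1, this:1, after:1, my:1, woman:1, … (4 more, each freq 1)
Words with frequency 4: (none)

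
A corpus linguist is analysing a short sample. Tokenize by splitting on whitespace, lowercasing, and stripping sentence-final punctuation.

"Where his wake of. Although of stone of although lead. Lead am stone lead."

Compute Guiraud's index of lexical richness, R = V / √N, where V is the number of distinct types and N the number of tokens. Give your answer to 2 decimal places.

2.14

N = 14, V = 8.
√N = 3.741657
R = 8 / 3.741657 = 2.14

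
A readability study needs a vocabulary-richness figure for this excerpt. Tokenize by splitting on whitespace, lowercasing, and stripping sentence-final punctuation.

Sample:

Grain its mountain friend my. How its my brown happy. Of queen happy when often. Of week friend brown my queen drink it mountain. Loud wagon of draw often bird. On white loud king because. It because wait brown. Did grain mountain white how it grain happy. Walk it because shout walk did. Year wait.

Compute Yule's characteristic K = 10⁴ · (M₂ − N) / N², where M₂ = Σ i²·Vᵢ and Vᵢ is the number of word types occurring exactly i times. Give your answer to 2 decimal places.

244.63

Frequencies: it:4, grain:3, mountain:3, my:3, brown:3, happy:3, of:3, because:3, its:2, friend:2, how:2, queen:2, often:2, loud:2, white:2, wait:2, did:2, walk:2, when:1, week:1, … (8 more, each freq 1)
N = 55. Frequency spectrum: V_1=10, V_2=10, V_3=7, V_4=1
M₂ = 1²·10 + 2²·10 + 3²·7 + 4²·1 = 129
K = 10000 × (129 − 55) / 55² = 244.63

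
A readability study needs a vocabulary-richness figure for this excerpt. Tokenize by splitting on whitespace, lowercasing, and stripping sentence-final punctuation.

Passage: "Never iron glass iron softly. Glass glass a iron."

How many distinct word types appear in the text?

Distinct types: {a, glass, iron, never, softly}
V = 5

5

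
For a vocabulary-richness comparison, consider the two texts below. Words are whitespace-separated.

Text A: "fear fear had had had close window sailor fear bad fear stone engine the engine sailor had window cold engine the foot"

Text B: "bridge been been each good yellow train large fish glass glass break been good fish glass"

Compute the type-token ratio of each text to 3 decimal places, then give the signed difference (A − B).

-0.125

TTR(A) = 11/22 = 0.500
TTR(B) = 10/16 = 0.625
Difference = 0.500 − 0.625 = -0.125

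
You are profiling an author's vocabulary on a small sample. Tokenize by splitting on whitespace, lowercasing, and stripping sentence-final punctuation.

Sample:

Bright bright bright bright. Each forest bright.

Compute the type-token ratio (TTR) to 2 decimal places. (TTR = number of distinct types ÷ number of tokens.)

0.43

N = 7 tokens, V = 3 types.
TTR = V / N = 3 / 7 = 0.43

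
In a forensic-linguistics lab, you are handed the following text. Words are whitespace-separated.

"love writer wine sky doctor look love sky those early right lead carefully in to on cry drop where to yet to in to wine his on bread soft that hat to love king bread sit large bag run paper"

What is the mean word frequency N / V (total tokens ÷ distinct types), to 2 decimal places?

N = 40 tokens, V = 29 types.
Mean frequency = N / V = 40 / 29 = 1.38

1.38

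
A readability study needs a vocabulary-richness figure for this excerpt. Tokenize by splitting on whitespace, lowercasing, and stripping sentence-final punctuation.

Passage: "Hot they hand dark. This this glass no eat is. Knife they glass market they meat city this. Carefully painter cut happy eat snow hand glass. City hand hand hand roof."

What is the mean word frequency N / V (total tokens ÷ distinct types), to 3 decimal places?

1.632

N = 31 tokens, V = 19 types.
Mean frequency = N / V = 31 / 19 = 1.632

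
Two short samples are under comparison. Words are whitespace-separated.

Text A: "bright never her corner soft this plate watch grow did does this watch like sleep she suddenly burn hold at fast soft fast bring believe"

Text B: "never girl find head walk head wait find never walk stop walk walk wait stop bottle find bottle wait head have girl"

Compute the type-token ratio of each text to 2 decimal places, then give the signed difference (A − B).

TTR(A) = 21/25 = 0.84
TTR(B) = 9/22 = 0.41
Difference = 0.84 − 0.41 = 0.43

0.43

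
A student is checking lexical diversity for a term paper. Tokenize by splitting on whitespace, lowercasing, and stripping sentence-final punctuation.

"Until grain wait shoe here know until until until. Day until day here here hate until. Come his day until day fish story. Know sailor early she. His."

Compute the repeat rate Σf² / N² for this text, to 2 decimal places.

0.12

Frequencies: until:7, day:4, here:3, know:2, his:2, grain:1, wait:1, shoe:1, hate:1, come:1, fish:1, story:1, sailor:1, early:1, she:1
Σf² = 92; N² = 784
Repeat rate = 92 / 784 = 0.12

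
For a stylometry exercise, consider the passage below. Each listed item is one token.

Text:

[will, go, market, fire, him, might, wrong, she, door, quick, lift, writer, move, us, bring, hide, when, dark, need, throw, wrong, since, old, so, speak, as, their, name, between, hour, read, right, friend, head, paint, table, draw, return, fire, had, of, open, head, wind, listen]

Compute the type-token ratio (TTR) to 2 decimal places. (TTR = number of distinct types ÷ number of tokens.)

0.93

N = 45 tokens, V = 42 types.
TTR = V / N = 42 / 45 = 0.93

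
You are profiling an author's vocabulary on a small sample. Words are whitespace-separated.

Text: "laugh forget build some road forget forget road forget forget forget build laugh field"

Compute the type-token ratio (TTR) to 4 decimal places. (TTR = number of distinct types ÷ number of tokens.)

0.4286

N = 14 tokens, V = 6 types.
TTR = V / N = 6 / 14 = 0.4286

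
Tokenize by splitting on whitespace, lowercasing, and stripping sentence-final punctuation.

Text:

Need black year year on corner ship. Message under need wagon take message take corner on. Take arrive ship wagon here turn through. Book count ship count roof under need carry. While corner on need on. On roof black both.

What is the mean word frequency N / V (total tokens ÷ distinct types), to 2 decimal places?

2.00

N = 40 tokens, V = 20 types.
Mean frequency = N / V = 40 / 20 = 2.00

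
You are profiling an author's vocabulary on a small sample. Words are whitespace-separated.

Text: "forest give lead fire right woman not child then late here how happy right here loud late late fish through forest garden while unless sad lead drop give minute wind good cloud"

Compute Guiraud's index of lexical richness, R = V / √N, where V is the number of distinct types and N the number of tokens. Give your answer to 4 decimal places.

N = 32, V = 25.
√N = 5.656854
R = 25 / 5.656854 = 4.4194

4.4194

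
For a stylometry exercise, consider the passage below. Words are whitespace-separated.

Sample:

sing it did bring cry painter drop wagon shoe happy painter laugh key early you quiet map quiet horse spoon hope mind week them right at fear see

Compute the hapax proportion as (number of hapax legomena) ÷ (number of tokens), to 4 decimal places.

0.8571

Frequencies: painter:2, quiet:2, sing:1, it:1, did:1, bring:1, cry:1, drop:1, wagon:1, shoe:1, happy:1, laugh:1, key:1, early:1, you:1, map:1, horse:1, spoon:1, hope:1, mind:1, … (6 more, each freq 1)
Hapax count = 24; token count = 28.
Ratio = 24 / 28 = 0.8571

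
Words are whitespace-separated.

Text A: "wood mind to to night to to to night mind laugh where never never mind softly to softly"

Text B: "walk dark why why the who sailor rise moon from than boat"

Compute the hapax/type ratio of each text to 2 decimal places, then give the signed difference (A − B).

-0.53

A: hapax=3, V=8, ratio=0.38
B: hapax=10, V=11, ratio=0.91
Difference = 0.38 − 0.91 = -0.53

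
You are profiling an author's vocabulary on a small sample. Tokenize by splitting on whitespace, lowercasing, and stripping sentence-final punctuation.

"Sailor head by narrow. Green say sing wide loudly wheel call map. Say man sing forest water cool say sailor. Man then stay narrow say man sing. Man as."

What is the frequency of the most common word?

4

Frequencies: say:4, man:4, sing:3, sailor:2, narrow:2, head:1, by:1, green:1, wide:1, loudly:1, wheel:1, call:1, map:1, forest:1, water:1, cool:1, then:1, stay:1, as:1
Most common: 'say' with frequency 4.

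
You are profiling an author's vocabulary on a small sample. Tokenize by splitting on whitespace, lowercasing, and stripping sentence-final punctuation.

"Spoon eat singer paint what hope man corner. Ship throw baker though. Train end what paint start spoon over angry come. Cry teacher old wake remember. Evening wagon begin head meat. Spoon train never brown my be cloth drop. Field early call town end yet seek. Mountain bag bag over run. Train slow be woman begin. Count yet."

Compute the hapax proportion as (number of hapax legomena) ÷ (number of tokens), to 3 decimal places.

0.621

Frequencies: spoon:3, train:3, paint:2, what:2, end:2, over:2, begin:2, be:2, yet:2, bag:2, eat:1, singer:1, hope:1, man:1, corner:1, ship:1, throw:1, baker:1, though:1, start:1, … (26 more, each freq 1)
Hapax count = 36; token count = 58.
Ratio = 36 / 58 = 0.621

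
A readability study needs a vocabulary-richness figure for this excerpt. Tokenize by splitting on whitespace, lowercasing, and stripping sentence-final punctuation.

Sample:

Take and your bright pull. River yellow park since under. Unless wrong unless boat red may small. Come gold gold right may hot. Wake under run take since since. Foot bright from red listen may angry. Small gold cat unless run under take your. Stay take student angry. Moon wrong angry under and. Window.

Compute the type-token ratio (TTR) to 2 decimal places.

N = 54 tokens, V = 31 types.
TTR = V / N = 31 / 54 = 0.57

0.57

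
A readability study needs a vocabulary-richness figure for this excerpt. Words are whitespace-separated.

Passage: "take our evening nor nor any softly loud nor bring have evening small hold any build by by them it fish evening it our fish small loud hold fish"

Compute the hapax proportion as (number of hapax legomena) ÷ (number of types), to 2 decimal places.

0.38

Frequencies: evening:3, nor:3, fish:3, our:2, any:2, loud:2, small:2, hold:2, by:2, it:2, take:1, softly:1, bring:1, have:1, build:1, them:1
Hapax count = 6; type count = 16.
Ratio = 6 / 16 = 0.38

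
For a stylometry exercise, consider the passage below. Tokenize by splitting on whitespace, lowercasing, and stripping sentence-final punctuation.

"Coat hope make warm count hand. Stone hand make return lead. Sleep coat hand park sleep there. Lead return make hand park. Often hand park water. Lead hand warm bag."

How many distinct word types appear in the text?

15

Distinct types: {bag, coat, count, hand, hope, lead, make, often, park, return, sleep, stone, there, warm, water}
V = 15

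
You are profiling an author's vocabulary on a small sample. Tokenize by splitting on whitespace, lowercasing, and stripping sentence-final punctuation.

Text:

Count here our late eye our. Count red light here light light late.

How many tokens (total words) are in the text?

13

Tokens: count, here, our, late, eye, our, count, red, light, here, light, light, late
N = 13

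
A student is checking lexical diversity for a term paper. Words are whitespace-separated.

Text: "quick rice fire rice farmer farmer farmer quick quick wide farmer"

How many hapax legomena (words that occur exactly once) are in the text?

Frequencies: farmer:4, quick:3, rice:2, fire:1, wide:1
Hapax (freq=1): fire, wide

2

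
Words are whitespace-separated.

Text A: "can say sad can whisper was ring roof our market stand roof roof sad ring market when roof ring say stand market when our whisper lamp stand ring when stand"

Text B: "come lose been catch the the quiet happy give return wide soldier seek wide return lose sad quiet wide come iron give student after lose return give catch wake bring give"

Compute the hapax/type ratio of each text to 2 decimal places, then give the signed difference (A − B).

A: hapax=2, V=12, ratio=0.17
B: hapax=10, V=18, ratio=0.56
Difference = 0.17 − 0.56 = -0.39

-0.39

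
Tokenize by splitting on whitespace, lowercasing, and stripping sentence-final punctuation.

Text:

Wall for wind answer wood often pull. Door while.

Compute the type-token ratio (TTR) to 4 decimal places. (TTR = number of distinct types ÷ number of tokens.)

N = 9 tokens, V = 9 types.
TTR = V / N = 9 / 9 = 1.0000

1.0000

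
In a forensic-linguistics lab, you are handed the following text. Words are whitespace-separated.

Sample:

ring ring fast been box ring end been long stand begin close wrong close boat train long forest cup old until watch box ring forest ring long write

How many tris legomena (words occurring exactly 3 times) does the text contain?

1

Frequencies: ring:5, long:3, been:2, box:2, close:2, forest:2, fast:1, end:1, stand:1, begin:1, wrong:1, boat:1, train:1, cup:1, old:1, until:1, watch:1, write:1
Words with frequency 3: long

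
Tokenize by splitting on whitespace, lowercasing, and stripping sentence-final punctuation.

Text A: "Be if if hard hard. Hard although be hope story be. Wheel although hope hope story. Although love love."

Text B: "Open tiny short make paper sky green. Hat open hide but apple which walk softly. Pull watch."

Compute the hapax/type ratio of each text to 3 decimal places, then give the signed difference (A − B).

A: hapax=1, V=8, ratio=0.125
B: hapax=15, V=16, ratio=0.938
Difference = 0.125 − 0.938 = -0.813

-0.813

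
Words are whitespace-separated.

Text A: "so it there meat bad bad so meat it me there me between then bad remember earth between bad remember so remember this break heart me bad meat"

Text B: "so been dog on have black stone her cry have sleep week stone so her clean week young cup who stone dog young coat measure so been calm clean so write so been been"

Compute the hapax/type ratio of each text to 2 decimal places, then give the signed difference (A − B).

A: hapax=5, V=13, ratio=0.38
B: hapax=10, V=19, ratio=0.53
Difference = 0.38 − 0.53 = -0.15

-0.15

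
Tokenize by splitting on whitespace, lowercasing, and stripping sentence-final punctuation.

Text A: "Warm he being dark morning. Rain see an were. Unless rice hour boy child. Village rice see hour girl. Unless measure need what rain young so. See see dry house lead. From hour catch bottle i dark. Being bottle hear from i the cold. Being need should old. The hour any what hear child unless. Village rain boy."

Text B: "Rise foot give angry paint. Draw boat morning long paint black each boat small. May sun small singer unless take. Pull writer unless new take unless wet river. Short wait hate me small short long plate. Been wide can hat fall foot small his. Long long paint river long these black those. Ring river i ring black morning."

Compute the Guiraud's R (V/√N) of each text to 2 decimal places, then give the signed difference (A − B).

A: V=34, N=58, R=4.46
B: V=37, N=58, R=4.86
Difference = 4.46 − 4.86 = -0.40

-0.40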